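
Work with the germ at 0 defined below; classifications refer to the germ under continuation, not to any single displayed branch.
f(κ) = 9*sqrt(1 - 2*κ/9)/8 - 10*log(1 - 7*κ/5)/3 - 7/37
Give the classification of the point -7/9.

The point is a regular point.

There is no denominator, hence no pole anywhere.
Branch term sqrt(1 - κ/(9/2)): argument at -7/9 is 95/81, nonzero, so -7/9 is not its branch point (a point on a principal cut is still regular for the continued germ).
Branch term log(1 - κ/(5/7)): argument at -7/9 is 94/45, nonzero, so -7/9 is not its branch point (a point on a principal cut is still regular for the continued germ).
So the germ continues analytically to -7/9.


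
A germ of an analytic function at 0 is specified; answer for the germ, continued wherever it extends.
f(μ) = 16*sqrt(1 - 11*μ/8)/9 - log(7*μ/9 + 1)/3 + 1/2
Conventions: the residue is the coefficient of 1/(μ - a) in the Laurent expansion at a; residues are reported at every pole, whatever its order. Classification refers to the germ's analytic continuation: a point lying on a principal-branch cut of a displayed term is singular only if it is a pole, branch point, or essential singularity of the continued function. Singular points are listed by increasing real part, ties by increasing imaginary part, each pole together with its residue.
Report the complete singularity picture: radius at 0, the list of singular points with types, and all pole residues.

Branch term (-1/3)*log(1 - μ/(-9/7)): its argument vanishes at μ = -9/7, a logarithmic branch point, modulus 9/7.
Branch term (16/9)*sqrt(1 - μ/(8/11)): its argument vanishes at μ = 8/11, a square-root branch point, modulus 8/11.
The radius of convergence is the smallest modulus among the singular points: 8/11.
List the singular points by increasing real part (a conjugate pair: the negative imaginary part first).

Radius of convergence at 0: 8/11.
At -9/7: a logarithmic branch point.
At 8/11: an algebraic (square-root) branch point.


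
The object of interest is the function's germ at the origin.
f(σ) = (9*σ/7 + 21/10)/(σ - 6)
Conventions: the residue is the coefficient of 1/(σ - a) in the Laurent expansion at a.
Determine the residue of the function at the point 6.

At the order-1 pole 6 set g(σ) = (σ - (6))*f(σ) = 9*σ/7 + 21/10.
Simple pole: residue = g(a) at a = 6, which is 687/70.

The residue is 687/70.


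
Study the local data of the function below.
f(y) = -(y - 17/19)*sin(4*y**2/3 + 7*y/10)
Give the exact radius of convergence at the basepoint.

The radius of convergence is infinite.

The factor -sin(4*y**2/3 + 7*y/10) is entire and contributes no finite singular point.
The polynomial part has no poles.
No finite singular points: the Taylor series at 0 converges everywhere.


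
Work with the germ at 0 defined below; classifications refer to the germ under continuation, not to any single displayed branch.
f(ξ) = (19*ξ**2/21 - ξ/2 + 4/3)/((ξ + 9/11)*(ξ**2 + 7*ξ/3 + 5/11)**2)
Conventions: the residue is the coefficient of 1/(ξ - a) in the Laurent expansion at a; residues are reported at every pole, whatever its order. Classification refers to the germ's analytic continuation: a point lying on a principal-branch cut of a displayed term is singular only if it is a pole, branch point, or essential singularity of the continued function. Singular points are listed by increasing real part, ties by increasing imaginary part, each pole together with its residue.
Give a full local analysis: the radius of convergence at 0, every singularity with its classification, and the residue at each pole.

Radius of convergence at 0: 7/6 - (1/66)*sqrt(3949).
At -7/6 - (1/66)*sqrt(3949): a pole of order 2; residue -1443893/758100 + (519331681/97704686100)*sqrt(3949).
At -9/11: a pole of order 1; residue 1443893/379050.
At -7/6 + (1/66)*sqrt(3949): a pole of order 2; residue -1443893/758100 - (519331681/97704686100)*sqrt(3949).

Denominator factor (ξ**2 + 7*ξ/3 + 5/11)^2: discriminant 359/99, real irrational roots -7/6 + (1/66)*sqrt(3949) and -7/6 - (1/66)*sqrt(3949); poles of order 2, moduli 7/6 - (1/66)*sqrt(3949) and 7/6 + (1/66)*sqrt(3949).
Denominator factor (ξ + 9/11): pole of order 1 at -9/11, modulus 9/11.
The radius of convergence is the smallest modulus among the singular points: 7/6 - (1/66)*sqrt(3949).
The factor ξ**2 + 7*ξ/3 + 5/11 splits as (ξ - a)(ξ - a') with a = -7/6 - (1/66)*sqrt(3949), a' = -7/6 + (1/66)*sqrt(3949). At the order-2 pole a set g(ξ) = (ξ - a)^2*f(ξ) = [(19*ξ**2/21 - ξ/2 + 4/3)/(ξ + 9/11)] / (ξ - a')^2.
Order-2 pole: residue = g'(a); g'(-7/6 - (1/66)*sqrt(3949)) = -1443893/758100 + (519331681/97704686100)*sqrt(3949), so the residue is -1443893/758100 + (519331681/97704686100)*sqrt(3949).
At the order-1 pole -9/11 set g(ξ) = (ξ - (-9/11))*f(ξ) = (19*ξ**2/21 - ξ/2 + 4/3)/(ξ**2 + 7*ξ/3 + 5/11)**2.
Simple pole: residue = g(a) at a = -9/11, which is 1443893/379050.
The factor ξ**2 + 7*ξ/3 + 5/11 splits as (ξ - a)(ξ - a') with a = -7/6 + (1/66)*sqrt(3949), a' = -7/6 - (1/66)*sqrt(3949). At the order-2 pole a set g(ξ) = (ξ - a)^2*f(ξ) = [(19*ξ**2/21 - ξ/2 + 4/3)/(ξ + 9/11)] / (ξ - a')^2.
Order-2 pole: residue = g'(a); g'(-7/6 + (1/66)*sqrt(3949)) = -1443893/758100 - (519331681/97704686100)*sqrt(3949), so the residue is -1443893/758100 - (519331681/97704686100)*sqrt(3949).
List the singular points by increasing real part (a conjugate pair: the negative imaginary part first).


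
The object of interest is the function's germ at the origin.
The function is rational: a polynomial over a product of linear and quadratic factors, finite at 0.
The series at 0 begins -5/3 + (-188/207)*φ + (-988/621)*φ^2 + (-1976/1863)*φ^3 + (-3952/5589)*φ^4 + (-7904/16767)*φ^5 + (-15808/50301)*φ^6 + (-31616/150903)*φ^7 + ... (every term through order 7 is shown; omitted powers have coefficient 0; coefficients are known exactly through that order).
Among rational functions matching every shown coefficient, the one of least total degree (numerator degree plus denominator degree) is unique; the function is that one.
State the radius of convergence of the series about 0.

The radius of convergence is 3/2.

No rational of total degree below 3 reproduces all 8 coefficients; solving the [2/1] Pade equations on them gives f(φ) = (34*φ**2/23 - 7*φ/23 + 5/2)/(φ - 3/2), whose expansion matches every shown term.
Denominator factor (φ - 3/2): pole of order 1 at 3/2, modulus 3/2.
The radius of convergence is the smallest modulus among the singular points: 3/2.


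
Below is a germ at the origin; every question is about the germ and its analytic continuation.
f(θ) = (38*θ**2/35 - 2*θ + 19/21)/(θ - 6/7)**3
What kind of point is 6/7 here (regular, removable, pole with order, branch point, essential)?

The denominator factor θ - 6/7 vanishes at 6/7 and appears to the power 3; the numerator there equals -61/5145, nonzero, and no other factor vanishes.
Hence a pole whose order is the multiplicity, 3.

The point is a pole of order 3.


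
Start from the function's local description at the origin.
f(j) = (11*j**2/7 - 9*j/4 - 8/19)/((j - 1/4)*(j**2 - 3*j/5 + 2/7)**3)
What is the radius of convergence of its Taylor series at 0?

The radius of convergence is 1/4.

Denominator factor (j**2 - 3*j/5 + 2/7)^3: discriminant -137/175, complex-conjugate roots (3/10) + ((1/70)*sqrt(959))*i and (3/10) - ((1/70)*sqrt(959))*i; poles of order 3, moduli (1/7)*sqrt(14) and (1/7)*sqrt(14).
Denominator factor (j - 1/4): pole of order 1 at 1/4, modulus 1/4.
The radius of convergence is the smallest modulus among the singular points: 1/4.


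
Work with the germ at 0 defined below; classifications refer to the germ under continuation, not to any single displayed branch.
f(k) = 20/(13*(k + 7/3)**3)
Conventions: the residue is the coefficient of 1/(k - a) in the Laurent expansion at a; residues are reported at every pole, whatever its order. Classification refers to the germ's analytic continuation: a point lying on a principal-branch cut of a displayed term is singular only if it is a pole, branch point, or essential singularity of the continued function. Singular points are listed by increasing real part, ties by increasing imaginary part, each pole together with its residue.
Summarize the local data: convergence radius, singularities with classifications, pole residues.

Denominator factor (k + 7/3)^3: pole of order 3 at -7/3, modulus 7/3.
The radius of convergence is the smallest modulus among the singular points: 7/3.
At the order-3 pole -7/3 set g(k) = (k - (-7/3))^3*f(k) = 20/13.
Order-3 pole: residue = g''(a)/2; g''(-7/3) = 0, so the residue is 0.

Radius of convergence at 0: 7/3.
At -7/3: a pole of order 3; residue 0.


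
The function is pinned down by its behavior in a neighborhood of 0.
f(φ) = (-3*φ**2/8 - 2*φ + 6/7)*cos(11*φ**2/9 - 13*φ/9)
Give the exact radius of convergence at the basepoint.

The radius of convergence is infinite.

The factor cos(11*φ**2/9 - 13*φ/9) is entire and contributes no finite singular point.
The polynomial part has no poles.
No finite singular points: the Taylor series at 0 converges everywhere.


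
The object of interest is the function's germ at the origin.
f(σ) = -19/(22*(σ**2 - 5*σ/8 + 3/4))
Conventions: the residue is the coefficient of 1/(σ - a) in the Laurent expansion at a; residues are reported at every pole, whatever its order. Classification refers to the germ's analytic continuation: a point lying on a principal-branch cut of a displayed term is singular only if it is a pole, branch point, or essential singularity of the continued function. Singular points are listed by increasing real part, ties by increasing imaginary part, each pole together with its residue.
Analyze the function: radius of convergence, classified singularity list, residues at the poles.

Denominator factor (σ**2 - 5*σ/8 + 3/4): discriminant -167/64, complex-conjugate roots (5/16) + ((1/16)*sqrt(167))*i and (5/16) - ((1/16)*sqrt(167))*i; poles of order 1, moduli (1/2)*sqrt(3) and (1/2)*sqrt(3).
The radius of convergence is the smallest modulus among the singular points: (1/2)*sqrt(3).
The factor σ**2 - 5*σ/8 + 3/4 splits as (σ - a)(σ - a') with a = (5/16) - ((1/16)*sqrt(167))*i, a' = (5/16) + ((1/16)*sqrt(167))*i. At the order-1 pole a set g(σ) = (σ - a)*f(σ) = [-19/22] / (σ - a').
Simple pole: residue = g(a) at a = (5/16) - ((1/16)*sqrt(167))*i, which is -((76/1837)*sqrt(167))*i.
The factor σ**2 - 5*σ/8 + 3/4 splits as (σ - a)(σ - a') with a = (5/16) + ((1/16)*sqrt(167))*i, a' = (5/16) - ((1/16)*sqrt(167))*i. At the order-1 pole a set g(σ) = (σ - a)*f(σ) = [-19/22] / (σ - a').
Simple pole: residue = g(a) at a = (5/16) + ((1/16)*sqrt(167))*i, which is ((76/1837)*sqrt(167))*i.
List the singular points by increasing real part (a conjugate pair: the negative imaginary part first).

Radius of convergence at 0: (1/2)*sqrt(3).
At (5/16) - ((1/16)*sqrt(167))*i: a pole of order 1; residue -((76/1837)*sqrt(167))*i.
At (5/16) + ((1/16)*sqrt(167))*i: a pole of order 1; residue ((76/1837)*sqrt(167))*i.


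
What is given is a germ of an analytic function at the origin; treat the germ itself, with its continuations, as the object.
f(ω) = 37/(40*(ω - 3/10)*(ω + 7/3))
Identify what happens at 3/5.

Denominator factors: ω - 3/10 = 3/10 at ω = 3/5; ω + 7/3 = 44/15 at ω = 3/5 — none vanishes.
So the germ continues analytically to 3/5.

The point is a regular point.


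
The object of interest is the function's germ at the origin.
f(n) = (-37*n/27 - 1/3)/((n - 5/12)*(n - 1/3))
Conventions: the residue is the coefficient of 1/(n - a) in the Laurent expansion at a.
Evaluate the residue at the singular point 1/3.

The residue is 256/27.

At the order-1 pole 1/3 set g(n) = (n - (1/3))*f(n) = (-37*n/27 - 1/3)/(n - 5/12).
Simple pole: residue = g(a) at a = 1/3, which is 256/27.


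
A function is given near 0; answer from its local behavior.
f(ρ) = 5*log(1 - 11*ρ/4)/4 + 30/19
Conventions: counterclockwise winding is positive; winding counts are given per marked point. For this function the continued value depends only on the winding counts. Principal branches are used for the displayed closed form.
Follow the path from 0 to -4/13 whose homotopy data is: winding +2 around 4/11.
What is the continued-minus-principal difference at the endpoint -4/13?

The rational part is single-valued and drops out of the difference; each branch term changes only by its own monodromy.
(5/4)*log(1 - ρ/(4/11)): each positive loop around 4/11 adds 2*pi*i to the log, so winding +2 contributes (5/4)*(2)*2*pi*i = (5)*pi*i.
Summing the contributions at ρ = -4/13 gives (5)*pi*i.

Continued minus principal equals (5)*pi*i.


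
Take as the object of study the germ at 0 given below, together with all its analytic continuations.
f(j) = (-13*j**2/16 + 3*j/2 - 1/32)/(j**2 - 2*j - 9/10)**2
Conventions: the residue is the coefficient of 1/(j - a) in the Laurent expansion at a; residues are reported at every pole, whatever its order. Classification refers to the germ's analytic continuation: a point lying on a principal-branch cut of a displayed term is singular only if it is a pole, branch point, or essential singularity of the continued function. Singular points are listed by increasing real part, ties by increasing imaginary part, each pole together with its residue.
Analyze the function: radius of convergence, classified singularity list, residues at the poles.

Denominator factor (j**2 - 2*j - 9/10)^2: discriminant 38/5, real irrational roots 1 + (1/10)*sqrt(190) and 1 - (1/10)*sqrt(190); poles of order 2, moduli 1 + (1/10)*sqrt(190) and -1 + (1/10)*sqrt(190).
The radius of convergence is the smallest modulus among the singular points: -1 + (1/10)*sqrt(190).
The factor j**2 - 2*j - 9/10 splits as (j - a)(j - a') with a = 1 - (1/10)*sqrt(190), a' = 1 + (1/10)*sqrt(190). At the order-2 pole a set g(j) = (j - a)^2*f(j) = [-13*j**2/16 + 3*j/2 - 1/32] / (j - a')^2.
Order-2 pole: residue = g'(a); g'(1 - (1/10)*sqrt(190)) = (11/722)*sqrt(190), so the residue is (11/722)*sqrt(190).
The factor j**2 - 2*j - 9/10 splits as (j - a)(j - a') with a = 1 + (1/10)*sqrt(190), a' = 1 - (1/10)*sqrt(190). At the order-2 pole a set g(j) = (j - a)^2*f(j) = [-13*j**2/16 + 3*j/2 - 1/32] / (j - a')^2.
Order-2 pole: residue = g'(a); g'(1 + (1/10)*sqrt(190)) = -(11/722)*sqrt(190), so the residue is -(11/722)*sqrt(190).
List the singular points by increasing real part (a conjugate pair: the negative imaginary part first).

Radius of convergence at 0: -1 + (1/10)*sqrt(190).
At 1 - (1/10)*sqrt(190): a pole of order 2; residue (11/722)*sqrt(190).
At 1 + (1/10)*sqrt(190): a pole of order 2; residue -(11/722)*sqrt(190).


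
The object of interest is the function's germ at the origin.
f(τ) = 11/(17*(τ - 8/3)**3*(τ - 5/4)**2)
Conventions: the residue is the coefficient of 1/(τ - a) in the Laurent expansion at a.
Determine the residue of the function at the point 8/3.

At the order-3 pole 8/3 set g(τ) = (τ - (8/3))^3*f(τ) = 11/(17*(τ - 5/4)**2).
Order-3 pole: residue = g''(a)/2; g''(8/3) = 1368576/1419857, so the residue is 684288/1419857.

The residue is 684288/1419857.


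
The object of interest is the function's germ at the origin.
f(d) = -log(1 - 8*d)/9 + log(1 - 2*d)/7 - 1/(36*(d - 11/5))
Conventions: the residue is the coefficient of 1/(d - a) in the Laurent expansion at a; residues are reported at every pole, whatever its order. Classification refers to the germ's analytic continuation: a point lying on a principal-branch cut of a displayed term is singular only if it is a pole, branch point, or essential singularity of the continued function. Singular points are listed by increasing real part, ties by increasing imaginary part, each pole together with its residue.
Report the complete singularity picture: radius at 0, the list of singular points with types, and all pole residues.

Denominator factor (d - 11/5): pole of order 1 at 11/5, modulus 11/5.
Branch term (-1/9)*log(1 - d/(1/8)): its argument vanishes at d = 1/8, a logarithmic branch point, modulus 1/8.
Branch term (1/7)*log(1 - d/(1/2)): its argument vanishes at d = 1/2, a logarithmic branch point, modulus 1/2.
The radius of convergence is the smallest modulus among the singular points: 1/8.
The branch terms are analytic at 11/5 and contribute nothing to the residue; only the rational part matters.
At the order-1 pole 11/5 set g(d) = (d - (11/5))*(rational part) = -1/36.
Simple pole: residue = g(a) at a = 11/5, which is -1/36.
List the singular points by increasing real part (a conjugate pair: the negative imaginary part first).

Radius of convergence at 0: 1/8.
At 1/8: a logarithmic branch point.
At 1/2: a logarithmic branch point.
At 11/5: a pole of order 1; residue -1/36.


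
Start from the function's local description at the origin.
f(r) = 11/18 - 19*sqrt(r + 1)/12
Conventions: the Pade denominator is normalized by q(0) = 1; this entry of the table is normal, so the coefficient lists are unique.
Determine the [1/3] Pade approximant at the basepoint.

Taylor coefficients needed (expand at 0): a_0 = -35/36, a_1 = -19/24, a_2 = 19/96, a_3 = -19/192, a_4 = 95/1536.
Write the denominator as Q(r) = 1 + q1*r + q2*r^2 + q3*r^3. Requiring Q*f - P = O(r^5) with deg P <= 1 kills the coefficients of r^2..r^4 in Q*f:
  r^2: a_2 + q1*a_1 + q2*a_0 = 0, i.e. 19/96 + (-19/24)*q1 + (-35/36)*q2 = 0.
  r^3: a_3 + q1*a_2 + q2*a_1 + q3*a_0 = 0, i.e. -19/192 + (19/96)*q1 + (-19/24)*q2 + (-35/36)*q3 = 0.
  r^4: a_4 + q1*a_3 + q2*a_2 + q3*a_1 = 0, i.e. 95/1536 + (-19/192)*q1 + (19/96)*q2 + (-19/24)*q3 = 0.
Solving this linear system: q1 = 31091/93704, q2 = -12483/187408, q3 = 14991/749632.
The numerator is Q*f truncated at degree 1: P0 = a_0 = -35/36; P1 = a_1 + q1*a_0 = -3758749/3373344.

The Pade approximant has numerator coefficients [-35/36, -3758749/3373344]; denominator coefficients [1, 31091/93704, -12483/187408, 14991/749632].


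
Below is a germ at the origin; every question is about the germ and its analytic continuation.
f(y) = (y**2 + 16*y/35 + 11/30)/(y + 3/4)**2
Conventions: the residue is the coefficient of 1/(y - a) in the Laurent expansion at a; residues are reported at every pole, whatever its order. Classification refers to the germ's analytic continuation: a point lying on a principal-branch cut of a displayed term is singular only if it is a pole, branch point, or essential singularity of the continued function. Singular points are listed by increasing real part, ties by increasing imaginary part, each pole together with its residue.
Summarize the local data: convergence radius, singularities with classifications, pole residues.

Denominator factor (y + 3/4)^2: pole of order 2 at -3/4, modulus 3/4.
The radius of convergence is the smallest modulus among the singular points: 3/4.
At the order-2 pole -3/4 set g(y) = (y - (-3/4))^2*f(y) = y**2 + 16*y/35 + 11/30.
Order-2 pole: residue = g'(a); g'(-3/4) = -73/70, so the residue is -73/70.

Radius of convergence at 0: 3/4.
At -3/4: a pole of order 2; residue -73/70.


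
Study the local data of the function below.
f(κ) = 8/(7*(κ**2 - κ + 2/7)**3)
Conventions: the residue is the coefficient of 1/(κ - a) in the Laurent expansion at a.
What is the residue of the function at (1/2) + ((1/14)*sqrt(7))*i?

The factor κ**2 - κ + 2/7 splits as (κ - a)(κ - a') with a = (1/2) + ((1/14)*sqrt(7))*i, a' = (1/2) - ((1/14)*sqrt(7))*i. At the order-3 pole a set g(κ) = (κ - a)^3*f(κ) = [8/7] / (κ - a')^3.
Order-3 pole: residue = g''(a)/2; g''((1/2) + ((1/14)*sqrt(7))*i) = -((672)*sqrt(7))*i, so the residue is -((336)*sqrt(7))*i.

The residue is -((336)*sqrt(7))*i.


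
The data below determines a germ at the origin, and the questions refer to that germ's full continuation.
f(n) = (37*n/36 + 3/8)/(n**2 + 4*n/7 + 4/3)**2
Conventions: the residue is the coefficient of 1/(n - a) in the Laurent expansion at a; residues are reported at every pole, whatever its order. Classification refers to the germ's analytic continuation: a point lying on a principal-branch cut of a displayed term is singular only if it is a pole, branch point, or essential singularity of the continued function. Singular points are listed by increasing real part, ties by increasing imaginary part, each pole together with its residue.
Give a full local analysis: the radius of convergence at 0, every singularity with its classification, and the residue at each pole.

Radius of convergence at 0: (2/3)*sqrt(3).
At (-2/7) - ((2/21)*sqrt(138))*i: a pole of order 2; residue ((2009/1625088)*sqrt(138))*i.
At (-2/7) + ((2/21)*sqrt(138))*i: a pole of order 2; residue -((2009/1625088)*sqrt(138))*i.


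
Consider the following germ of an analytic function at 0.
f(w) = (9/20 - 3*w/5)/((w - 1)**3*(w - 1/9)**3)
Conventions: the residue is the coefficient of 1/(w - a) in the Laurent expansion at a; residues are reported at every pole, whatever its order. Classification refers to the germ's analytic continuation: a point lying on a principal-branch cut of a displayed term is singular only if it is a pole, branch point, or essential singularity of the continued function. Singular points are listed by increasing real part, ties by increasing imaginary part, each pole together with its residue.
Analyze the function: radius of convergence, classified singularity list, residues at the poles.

Radius of convergence at 0: 1/9.
At 1/9: a pole of order 3; residue -413343/327680.
At 1: a pole of order 3; residue 413343/327680.

Denominator factor (w - 1/9)^3: pole of order 3 at 1/9, modulus 1/9.
Denominator factor (w - 1)^3: pole of order 3 at 1, modulus 1.
The radius of convergence is the smallest modulus among the singular points: 1/9.
At the order-3 pole 1/9 set g(w) = (w - (1/9))^3*f(w) = (9/20 - 3*w/5)/(w - 1)**3.
Order-3 pole: residue = g''(a)/2; g''(1/9) = -413343/163840, so the residue is -413343/327680.
At the order-3 pole 1 set g(w) = (w - (1))^3*f(w) = (9/20 - 3*w/5)/(w - 1/9)**3.
Order-3 pole: residue = g''(a)/2; g''(1) = 413343/163840, so the residue is 413343/327680.
List the singular points by increasing real part (a conjugate pair: the negative imaginary part first).


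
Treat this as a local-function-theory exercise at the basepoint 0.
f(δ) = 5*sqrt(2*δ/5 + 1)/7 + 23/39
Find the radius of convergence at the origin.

The radius of convergence is 5/2.

Branch term (5/7)*sqrt(1 - δ/(-5/2)): its argument vanishes at δ = -5/2, a square-root branch point, modulus 5/2.
The radius of convergence is the smallest modulus among the singular points: 5/2.


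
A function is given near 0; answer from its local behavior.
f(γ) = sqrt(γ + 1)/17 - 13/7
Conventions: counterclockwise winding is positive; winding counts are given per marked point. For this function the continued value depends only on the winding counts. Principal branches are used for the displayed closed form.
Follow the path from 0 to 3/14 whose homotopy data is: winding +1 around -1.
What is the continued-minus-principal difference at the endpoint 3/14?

Continued minus principal equals -(1/119)*sqrt(238).

The rational part is single-valued and drops out of the difference; each branch term changes only by its own monodromy.
(1/17)*sqrt(1 - γ/(-1)): winding +1 is odd, the square root flips sign, contributing -2*(1/17)*sqrt(1 - (3/14)/(-1)) = -2*(1/17)*sqrt(17/14) = -(1/119)*sqrt(238).
Summing the contributions at γ = 3/14 gives -(1/119)*sqrt(238).


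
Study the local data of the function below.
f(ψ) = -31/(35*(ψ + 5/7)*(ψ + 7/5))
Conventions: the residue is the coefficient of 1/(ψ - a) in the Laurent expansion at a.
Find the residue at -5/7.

At the order-1 pole -5/7 set g(ψ) = (ψ - (-5/7))*f(ψ) = -31/(35*(ψ + 7/5)).
Simple pole: residue = g(a) at a = -5/7, which is -31/24.

The residue is -31/24.


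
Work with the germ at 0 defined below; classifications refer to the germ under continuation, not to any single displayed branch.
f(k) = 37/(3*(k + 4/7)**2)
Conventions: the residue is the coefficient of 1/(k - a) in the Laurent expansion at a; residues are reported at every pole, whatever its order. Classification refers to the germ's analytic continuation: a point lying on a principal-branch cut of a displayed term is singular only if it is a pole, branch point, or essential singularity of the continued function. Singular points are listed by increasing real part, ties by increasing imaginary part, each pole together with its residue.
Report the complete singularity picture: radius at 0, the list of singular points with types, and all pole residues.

Denominator factor (k + 4/7)^2: pole of order 2 at -4/7, modulus 4/7.
The radius of convergence is the smallest modulus among the singular points: 4/7.
At the order-2 pole -4/7 set g(k) = (k - (-4/7))^2*f(k) = 37/3.
Order-2 pole: residue = g'(a); g'(-4/7) = 0, so the residue is 0.

Radius of convergence at 0: 4/7.
At -4/7: a pole of order 2; residue 0.


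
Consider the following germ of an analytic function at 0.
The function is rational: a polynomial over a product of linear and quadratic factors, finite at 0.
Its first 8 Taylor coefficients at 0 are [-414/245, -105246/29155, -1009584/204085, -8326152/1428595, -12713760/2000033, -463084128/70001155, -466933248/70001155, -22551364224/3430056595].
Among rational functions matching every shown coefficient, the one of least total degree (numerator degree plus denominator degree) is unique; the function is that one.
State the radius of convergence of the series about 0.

The radius of convergence is 7/6.

No rational of total degree below 3 reproduces all 8 coefficients; solving the [1/2] Pade equations on them gives f(ν) = (-33*ν/34 - 23/10)/(ν - 7/6)**2, whose expansion matches every shown term.
Denominator factor (ν - 7/6)^2: pole of order 2 at 7/6, modulus 7/6.
The radius of convergence is the smallest modulus among the singular points: 7/6.


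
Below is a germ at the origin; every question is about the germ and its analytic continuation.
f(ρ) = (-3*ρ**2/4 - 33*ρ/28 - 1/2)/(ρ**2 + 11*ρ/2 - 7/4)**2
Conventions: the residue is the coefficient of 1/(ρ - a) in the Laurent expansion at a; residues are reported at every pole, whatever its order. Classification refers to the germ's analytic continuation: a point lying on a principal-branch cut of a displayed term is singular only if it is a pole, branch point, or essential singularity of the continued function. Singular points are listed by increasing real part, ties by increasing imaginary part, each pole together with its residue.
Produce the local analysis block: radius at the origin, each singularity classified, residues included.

Denominator factor (ρ**2 + 11*ρ/2 - 7/4)^2: discriminant 149/4, real irrational roots -11/4 + (1/4)*sqrt(149) and -11/4 - (1/4)*sqrt(149); poles of order 2, moduli -11/4 + (1/4)*sqrt(149) and 11/4 + (1/4)*sqrt(149).
The radius of convergence is the smallest modulus among the singular points: -11/4 + (1/4)*sqrt(149).
The factor ρ**2 + 11*ρ/2 - 7/4 splits as (ρ - a)(ρ - a') with a = -11/4 - (1/4)*sqrt(149), a' = -11/4 + (1/4)*sqrt(149). At the order-2 pole a set g(ρ) = (ρ - a)^2*f(ρ) = [-3*ρ**2/4 - 33*ρ/28 - 1/2] / (ρ - a')^2.
Order-2 pole: residue = g'(a); g'(-11/4 - (1/4)*sqrt(149)) = (454/155407)*sqrt(149), so the residue is (454/155407)*sqrt(149).
The factor ρ**2 + 11*ρ/2 - 7/4 splits as (ρ - a)(ρ - a') with a = -11/4 + (1/4)*sqrt(149), a' = -11/4 - (1/4)*sqrt(149). At the order-2 pole a set g(ρ) = (ρ - a)^2*f(ρ) = [-3*ρ**2/4 - 33*ρ/28 - 1/2] / (ρ - a')^2.
Order-2 pole: residue = g'(a); g'(-11/4 + (1/4)*sqrt(149)) = -(454/155407)*sqrt(149), so the residue is -(454/155407)*sqrt(149).
List the singular points by increasing real part (a conjugate pair: the negative imaginary part first).

Radius of convergence at 0: -11/4 + (1/4)*sqrt(149).
At -11/4 - (1/4)*sqrt(149): a pole of order 2; residue (454/155407)*sqrt(149).
At -11/4 + (1/4)*sqrt(149): a pole of order 2; residue -(454/155407)*sqrt(149).


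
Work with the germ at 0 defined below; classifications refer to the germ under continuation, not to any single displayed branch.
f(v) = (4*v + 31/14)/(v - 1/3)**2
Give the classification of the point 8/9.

The point is a regular point.

Denominator factors: v - 1/3 = 5/9 at v = 8/9 — none vanishes.
So the germ continues analytically to 8/9.


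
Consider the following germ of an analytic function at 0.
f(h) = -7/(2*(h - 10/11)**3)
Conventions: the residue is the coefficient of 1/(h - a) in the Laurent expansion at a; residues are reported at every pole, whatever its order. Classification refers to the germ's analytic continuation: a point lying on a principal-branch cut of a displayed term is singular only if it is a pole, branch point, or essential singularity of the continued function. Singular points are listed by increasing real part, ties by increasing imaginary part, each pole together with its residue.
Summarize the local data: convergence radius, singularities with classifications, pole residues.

Denominator factor (h - 10/11)^3: pole of order 3 at 10/11, modulus 10/11.
The radius of convergence is the smallest modulus among the singular points: 10/11.
At the order-3 pole 10/11 set g(h) = (h - (10/11))^3*f(h) = -7/2.
Order-3 pole: residue = g''(a)/2; g''(10/11) = 0, so the residue is 0.

Radius of convergence at 0: 10/11.
At 10/11: a pole of order 3; residue 0.


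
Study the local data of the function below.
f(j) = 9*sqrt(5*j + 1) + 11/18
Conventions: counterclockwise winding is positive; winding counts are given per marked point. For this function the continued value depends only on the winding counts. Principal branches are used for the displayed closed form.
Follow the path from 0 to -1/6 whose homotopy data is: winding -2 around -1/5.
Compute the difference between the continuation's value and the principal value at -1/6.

Continued minus principal equals 0.

The rational part is single-valued and drops out of the difference; each branch term changes only by its own monodromy.
(9)*sqrt(1 - j/(-1/5)): winding -2 is even, the square root returns to the same sheet, contribution 0.
Summing the contributions at j = -1/6 gives 0.


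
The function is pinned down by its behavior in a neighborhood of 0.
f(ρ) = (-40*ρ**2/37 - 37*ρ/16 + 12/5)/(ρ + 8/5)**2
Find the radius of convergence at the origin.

Denominator factor (ρ + 8/5)^2: pole of order 2 at -8/5, modulus 8/5.
The radius of convergence is the smallest modulus among the singular points: 8/5.

The radius of convergence is 8/5.


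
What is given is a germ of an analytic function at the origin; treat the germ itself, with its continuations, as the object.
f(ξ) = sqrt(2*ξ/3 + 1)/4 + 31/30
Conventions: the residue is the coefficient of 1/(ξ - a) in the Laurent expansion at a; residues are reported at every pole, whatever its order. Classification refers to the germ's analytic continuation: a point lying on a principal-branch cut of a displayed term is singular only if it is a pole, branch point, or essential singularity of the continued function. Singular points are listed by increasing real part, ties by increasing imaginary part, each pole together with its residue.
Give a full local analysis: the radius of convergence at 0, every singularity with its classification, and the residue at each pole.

Branch term (1/4)*sqrt(1 - ξ/(-3/2)): its argument vanishes at ξ = -3/2, a square-root branch point, modulus 3/2.
The radius of convergence is the smallest modulus among the singular points: 3/2.

Radius of convergence at 0: 3/2.
At -3/2: an algebraic (square-root) branch point.


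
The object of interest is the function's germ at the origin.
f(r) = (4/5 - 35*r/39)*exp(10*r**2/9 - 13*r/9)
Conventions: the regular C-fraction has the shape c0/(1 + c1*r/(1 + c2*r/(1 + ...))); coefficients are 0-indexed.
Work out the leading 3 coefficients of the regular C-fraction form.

Taylor coefficients (expand at 0): a_0 = 4/5, a_1 = -1201/585, a_2 = 1223/405.
c0 = a_0 = 4/5. Peel one level at a time: if S = 1 + c*r/S' with S'(0) = 1, then c is the r-coefficient of S and S' = c*r/(S - 1).
S_1 = c0/f = 1 + (1201/468)*r + (615653/219024)*r^2 + ...; c1 = 1201/468.
S_2 = c1*r/(S_1 - 1) = 1 + (-615653/562068)*r + ...; c2 = -615653/562068.

The regular C-fraction coefficients are [4/5, 1201/468, -615653/562068].


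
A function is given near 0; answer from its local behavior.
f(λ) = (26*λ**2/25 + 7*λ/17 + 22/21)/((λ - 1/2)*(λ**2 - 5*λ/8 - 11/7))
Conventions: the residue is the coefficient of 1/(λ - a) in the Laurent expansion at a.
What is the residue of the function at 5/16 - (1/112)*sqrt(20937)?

The factor λ**2 - 5*λ/8 - 11/7 splits as (λ - a)(λ - a') with a = 5/16 - (1/112)*sqrt(20937), a' = 5/16 + (1/112)*sqrt(20937). At the order-1 pole a set g(λ) = (λ - a)*f(λ) = [(26*λ**2/25 + 7*λ/17 + 22/21)/(λ - 1/2)] / (λ - a').
Simple pole: residue = g(a) at a = 5/16 - (1/112)*sqrt(20937), which is 229393/233325 - (890023/232625025)*sqrt(20937).

The residue is 229393/233325 - (890023/232625025)*sqrt(20937).


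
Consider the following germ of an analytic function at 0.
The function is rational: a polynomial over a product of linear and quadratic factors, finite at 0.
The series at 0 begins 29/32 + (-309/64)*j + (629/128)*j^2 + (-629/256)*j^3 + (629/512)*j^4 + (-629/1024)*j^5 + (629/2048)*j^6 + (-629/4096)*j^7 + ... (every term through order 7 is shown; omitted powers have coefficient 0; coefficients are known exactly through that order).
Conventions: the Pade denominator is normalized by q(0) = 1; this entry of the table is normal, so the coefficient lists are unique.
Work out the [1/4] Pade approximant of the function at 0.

The Pade approximant has numerator coefficients [29/32, -10702819/2834952]; denominator coefficients [1, 823361/708738, 90576/118123, 176120/354369, 100640/354369].

Taylor coefficients needed (read off): a_0 = 29/32, a_1 = -309/64, a_2 = 629/128, a_3 = -629/256, a_4 = 629/512, a_5 = -629/1024.
Write the denominator as Q(j) = 1 + q1*j + q2*j^2 + q3*j^3 + q4*j^4. Requiring Q*f - P = O(j^6) with deg P <= 1 kills the coefficients of j^2..j^5 in Q*f:
  j^2: a_2 + q1*a_1 + q2*a_0 = 0, i.e. 629/128 + (-309/64)*q1 + (29/32)*q2 = 0.
  j^3: a_3 + q1*a_2 + q2*a_1 + q3*a_0 = 0, i.e. -629/256 + (629/128)*q1 + (-309/64)*q2 + (29/32)*q3 = 0.
  j^4: a_4 + q1*a_3 + q2*a_2 + q3*a_1 + q4*a_0 = 0, i.e. 629/512 + (-629/256)*q1 + (629/128)*q2 + (-309/64)*q3 + (29/32)*q4 = 0.
  j^5: a_5 + q1*a_4 + q2*a_3 + q3*a_2 + q4*a_1 = 0, i.e. -629/1024 + (629/512)*q1 + (-629/256)*q2 + (629/128)*q3 + (-309/64)*q4 = 0.
Solving this linear system: q1 = 823361/708738, q2 = 90576/118123, q3 = 176120/354369, q4 = 100640/354369.
The numerator is Q*f truncated at degree 1: P0 = a_0 = 29/32; P1 = a_1 + q1*a_0 = -10702819/2834952.


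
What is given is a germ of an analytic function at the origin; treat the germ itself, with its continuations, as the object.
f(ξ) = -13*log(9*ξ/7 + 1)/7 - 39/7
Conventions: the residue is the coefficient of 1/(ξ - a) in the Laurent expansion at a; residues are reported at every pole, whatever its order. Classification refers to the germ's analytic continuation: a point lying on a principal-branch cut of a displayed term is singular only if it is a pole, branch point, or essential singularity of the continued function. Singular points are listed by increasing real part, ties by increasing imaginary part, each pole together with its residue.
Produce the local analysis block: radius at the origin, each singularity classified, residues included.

Branch term (-13/7)*log(1 - ξ/(-7/9)): its argument vanishes at ξ = -7/9, a logarithmic branch point, modulus 7/9.
The radius of convergence is the smallest modulus among the singular points: 7/9.

Radius of convergence at 0: 7/9.
At -7/9: a logarithmic branch point.


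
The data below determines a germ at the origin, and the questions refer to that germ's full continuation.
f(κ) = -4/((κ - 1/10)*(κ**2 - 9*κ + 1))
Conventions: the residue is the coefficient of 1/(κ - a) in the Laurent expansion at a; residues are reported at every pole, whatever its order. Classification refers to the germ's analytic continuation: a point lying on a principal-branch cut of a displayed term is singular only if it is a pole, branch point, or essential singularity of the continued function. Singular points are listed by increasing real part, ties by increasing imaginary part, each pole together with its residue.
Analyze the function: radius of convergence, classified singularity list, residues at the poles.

Denominator factor (κ - 1/10): pole of order 1 at 1/10, modulus 1/10.
Denominator factor (κ**2 - 9*κ + 1): discriminant 77, real irrational roots 9/2 + (1/2)*sqrt(77) and 9/2 - (1/2)*sqrt(77); poles of order 1, moduli 9/2 + (1/2)*sqrt(77) and 9/2 - (1/2)*sqrt(77).
The radius of convergence is the smallest modulus among the singular points: 1/10.
At the order-1 pole 1/10 set g(κ) = (κ - (1/10))*f(κ) = -4/(κ**2 - 9*κ + 1).
Simple pole: residue = g(a) at a = 1/10, which is -400/11.
The factor κ**2 - 9*κ + 1 splits as (κ - a)(κ - a') with a = 9/2 - (1/2)*sqrt(77), a' = 9/2 + (1/2)*sqrt(77). At the order-1 pole a set g(κ) = (κ - a)*f(κ) = [-4/(κ - 1/10)] / (κ - a').
Simple pole: residue = g(a) at a = 9/2 - (1/2)*sqrt(77), which is 200/11 + (160/77)*sqrt(77).
The factor κ**2 - 9*κ + 1 splits as (κ - a)(κ - a') with a = 9/2 + (1/2)*sqrt(77), a' = 9/2 - (1/2)*sqrt(77). At the order-1 pole a set g(κ) = (κ - a)*f(κ) = [-4/(κ - 1/10)] / (κ - a').
Simple pole: residue = g(a) at a = 9/2 + (1/2)*sqrt(77), which is 200/11 - (160/77)*sqrt(77).
List the singular points by increasing real part (a conjugate pair: the negative imaginary part first).

Radius of convergence at 0: 1/10.
At 1/10: a pole of order 1; residue -400/11.
At 9/2 - (1/2)*sqrt(77): a pole of order 1; residue 200/11 + (160/77)*sqrt(77).
At 9/2 + (1/2)*sqrt(77): a pole of order 1; residue 200/11 - (160/77)*sqrt(77).


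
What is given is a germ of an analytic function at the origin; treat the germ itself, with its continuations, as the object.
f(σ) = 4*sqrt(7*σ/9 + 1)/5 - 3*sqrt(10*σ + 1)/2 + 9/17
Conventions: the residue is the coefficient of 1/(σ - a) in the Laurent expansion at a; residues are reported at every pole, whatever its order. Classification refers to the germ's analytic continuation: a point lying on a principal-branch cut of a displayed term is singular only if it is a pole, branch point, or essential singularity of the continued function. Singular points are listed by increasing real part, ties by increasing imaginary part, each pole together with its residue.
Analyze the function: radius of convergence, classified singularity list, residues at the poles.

Branch term (-3/2)*sqrt(1 - σ/(-1/10)): its argument vanishes at σ = -1/10, a square-root branch point, modulus 1/10.
Branch term (4/5)*sqrt(1 - σ/(-9/7)): its argument vanishes at σ = -9/7, a square-root branch point, modulus 9/7.
The radius of convergence is the smallest modulus among the singular points: 1/10.
List the singular points by increasing real part (a conjugate pair: the negative imaginary part first).

Radius of convergence at 0: 1/10.
At -9/7: an algebraic (square-root) branch point.
At -1/10: an algebraic (square-root) branch point.


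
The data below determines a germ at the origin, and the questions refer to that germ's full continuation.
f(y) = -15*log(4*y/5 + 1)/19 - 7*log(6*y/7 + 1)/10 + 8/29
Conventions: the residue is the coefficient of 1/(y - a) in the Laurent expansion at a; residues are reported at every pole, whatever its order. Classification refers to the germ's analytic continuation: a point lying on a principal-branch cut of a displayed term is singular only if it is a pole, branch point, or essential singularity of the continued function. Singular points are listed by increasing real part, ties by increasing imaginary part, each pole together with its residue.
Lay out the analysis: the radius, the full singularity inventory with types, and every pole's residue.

Radius of convergence at 0: 7/6.
At -5/4: a logarithmic branch point.
At -7/6: a logarithmic branch point.

Branch term (-7/10)*log(1 - y/(-7/6)): its argument vanishes at y = -7/6, a logarithmic branch point, modulus 7/6.
Branch term (-15/19)*log(1 - y/(-5/4)): its argument vanishes at y = -5/4, a logarithmic branch point, modulus 5/4.
The radius of convergence is the smallest modulus among the singular points: 7/6.
List the singular points by increasing real part (a conjugate pair: the negative imaginary part first).
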